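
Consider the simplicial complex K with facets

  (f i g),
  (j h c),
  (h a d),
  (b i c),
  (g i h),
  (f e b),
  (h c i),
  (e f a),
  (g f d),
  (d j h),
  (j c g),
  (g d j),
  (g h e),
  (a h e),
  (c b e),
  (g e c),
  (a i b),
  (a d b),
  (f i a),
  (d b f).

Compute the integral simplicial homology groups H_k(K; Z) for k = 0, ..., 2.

We work with the vertex ordering a < b < c < d < e < f < g < h < i < j. The simplices of K, each written with vertices in increasing order, are:

  0-simplices (10): a, b, c, d, e, f, g, h, i, j
  1-simplices (30): ab, ad, ae, af, ah, ai, bc, bd, be, bf, bi, ce, cg, ch, ci, cj, df, dg, dh, dj, ef, eg, eh, fg, fi, gh, gi, gj, hi, hj
  2-simplices (20): abd, abi, adh, aef, aeh, afi, bce, bci, bdf, bef, ceg, cgj, chi, chj, dfg, dgj, dhj, egh, fgi, ghi

Hence C_0 ≅ Z^10, C_1 ≅ Z^30, C_2 ≅ Z^20.

Boundary ∂_1: C_1 → C_0 is given by ∂[p,q] = [q] − [p]. For instance
  ∂bf = f − b.
The 10×30 boundary matrix has rank 9 and Smith normal form diag(1,1,1,1,1,1,1,1,1).

Boundary ∂_2: C_2 → C_1 maps a triangle to the signed sum of its edges. For instance
  ∂dgj = gj − dj + dg,
  ∂dhj = hj − dj + dh.
The 30×20 boundary matrix has rank 20 and Smith normal form diag(1,1,1,1,1,1,1,1,1,1,1,1,1,1,1,1,1,1,1,2).

Computing H_k = (kernel of ∂_k) / (image of ∂_{k+1}):

  H_0: rank C_0 − rank ∂_1 = 10 − 9 = 1, and the invariant factors of ∂_1 are all 1, so H_0 = Z.
  H_1: rank ker ∂_1 − rank ∂_2 = (30 − 9) − 20 = 1, and ∂_2 has invariant factor 2 > 1, so H_1 = Z ⊕ Z/2Z.
  H_2: rank ker ∂_2 − rank ∂_3 = (20 − 20) − 0 = 0, and there is no ∂_3, so H_2 = 0.

H_0 = Z,  H_1 = Z ⊕ Z/2Z,  H_2 = 0.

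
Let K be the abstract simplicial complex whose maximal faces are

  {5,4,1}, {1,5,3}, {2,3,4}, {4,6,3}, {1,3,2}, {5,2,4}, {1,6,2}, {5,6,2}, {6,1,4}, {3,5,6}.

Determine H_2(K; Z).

We work with the vertex ordering 1 < 2 < 3 < 4 < 5 < 6. The simplices of K, each written with vertices in increasing order, are:

  0-simplices (6): [1], [2], [3], [4], [5], [6]
  1-simplices (15): [1,2], [1,3], [1,4], [1,5], [1,6], [2,3], [2,4], [2,5], [2,6], [3,4], [3,5], [3,6], [4,5], [4,6], [5,6]
  2-simplices (10): [1,2,3], [1,2,6], [1,3,5], [1,4,5], [1,4,6], [2,3,4], [2,4,5], [2,5,6], [3,4,6], [3,5,6]

giving chain groups C_0 ≅ Z^6, C_1 ≅ Z^15, C_2 ≅ Z^10.

The boundary map ∂_1: C_1 → C_0 maps an edge to its endpoints' difference, ∂[p,q] = q − p.
As a 6×15 matrix over Z this has rank 5, with invariant factors (1,1,1,1,1).

∂_2: C_2 → C_1 sends each 2-simplex [p,q,r] to [q,r] − [p,r] + [p,q]. For instance
  ∂[1,3,5] = [3,5] − [1,5] + [1,3],
  ∂[1,4,6] = [4,6] − [1,6] + [1,4].
This gives a 15×10 integer matrix of rank 10; reducing to Smith normal form yields diagonal entries (1,1,1,1,1,1,1,1,1,2).

From H_k ≅ ker(∂_k) / im(∂_{k+1}) we obtain:

  H_2: rank ker ∂_2 − rank ∂_3 = (10 − 10) − 0 = 0, and there is no ∂_3, so H_2 ≅ 0.

(K is a triangulation of the real projective plane RP^2.)

H_2 ≅ 0.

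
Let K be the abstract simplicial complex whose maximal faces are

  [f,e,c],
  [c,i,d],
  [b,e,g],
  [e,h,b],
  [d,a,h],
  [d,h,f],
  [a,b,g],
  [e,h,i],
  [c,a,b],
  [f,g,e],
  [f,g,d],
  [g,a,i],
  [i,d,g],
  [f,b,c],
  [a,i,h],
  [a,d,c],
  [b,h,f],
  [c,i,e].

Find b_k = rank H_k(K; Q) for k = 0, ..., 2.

Order the vertices as a < b < c < d < e < f < g < h < i. Listing each simplex with vertices in this order, K has dimension 2 with simplices:

  0-simplices (9): a, b, c, d, e, f, g, h, i
  1-simplices (27): ab, ac, ad, ag, ah, ai, bc, be, bf, bg, bh, cd, ce, cf, ci, df, dg, dh, di, ef, eg, eh, ei, fg, fh, gi, hi
  2-simplices (18): abc, abg, acd, adh, agi, ahi, bcf, beg, beh, bfh, cdi, cef, cei, dfg, dfh, dgi, efg, ehi

so the chain groups are C_0 ≅ Z^9, C_1 ≅ Z^27, C_2 ≅ Z^18.

∂_1: C_1 → C_0 sends each edge [p,q] (with p < q) to q − p.
The 9×27 boundary matrix has rank 8 and Smith normal form diag(1,1,1,1,1,1,1,1).

∂_2: C_2 → C_1 maps a triangle to the signed sum of its edges. For instance
  ∂ehi = hi − ei + eh,
  ∂cef = ef − cf + ce.
The resulting 27×18 matrix has rank 18, and its Smith normal form has invariant factors (1,1,1,1,1,1,1,1,1,1,1,1,1,1,1,1,1,2).

Reading off H_k = ker ∂_k / im ∂_{k+1}:

  H_0: rank C_0 − rank ∂_1 = 9 − 8 = 1, and the invariant factors of ∂_1 are all 1, so H_0 = Z.
  H_1: rank ker ∂_1 − rank ∂_2 = (27 − 8) − 18 = 1, and ∂_2 has invariant factor 2 > 1, so H_1 = Z ⊕ Z/2.
  H_2: rank ker ∂_2 − rank ∂_3 = (18 − 18) − 0 = 0, and there is no ∂_3, so H_2 = 0.

Hence the Betti numbers are b_0 = 1, b_1 = 1, b_2 = 0.

b_0 = 1, b_1 = 1, b_2 = 0.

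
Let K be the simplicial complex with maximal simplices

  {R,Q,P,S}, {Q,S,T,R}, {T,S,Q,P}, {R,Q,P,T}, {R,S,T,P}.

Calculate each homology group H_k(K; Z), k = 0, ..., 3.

Order the vertices as P < Q < R < S < T. Listing each simplex with vertices in this order, K has dimension 3 with simplices:

  0-simplices (5): P, Q, R, S, T
  1-simplices (10): PQ, PR, PS, PT, QR, QS, QT, RS, RT, ST
  2-simplices (10): PQR, PQS, PQT, PRS, PRT, PST, QRS, QRT, QST, RST
  3-simplices (5): PQRS, PQRT, PQST, PRST, QRST

so the chain groups are C_0 ≅ Z^5, C_1 ≅ Z^10, C_2 ≅ Z^10, C_3 ≅ Z^5.

The boundary map ∂_1: C_1 → C_0 sends each edge [p,q] (with p < q) to q − p.
As a 5×10 matrix over Z this has rank 4, with invariant factors (1,1,1,1).

The boundary map ∂_2: C_2 → C_1 sends each 2-simplex [p,q,r] to [q,r] − [p,r] + [p,q]. For instance
  ∂QRS = RS − QS + QR,
  ∂QST = ST − QT + QS.
As a 10×10 matrix over Z this has rank 6, with invariant factors (1,1,1,1,1,1).

The boundary map ∂_3: C_3 → C_2 sends each 3-simplex σ to the alternating sum Σ_i (−1)^i (σ with its i-th vertex removed). For instance
  ∂PQRS = QRS − PRS + PQS − PQR,
  ∂PRST = RST − PST + PRT − PRS.
This gives a 10×5 integer matrix of rank 4; reducing to Smith normal form yields diagonal entries (1,1,1,1).

Computing H_k = (kernel of ∂_k) / (image of ∂_{k+1}):

  H_0: rank C_0 − rank ∂_1 = 5 − 4 = 1, and the invariant factors of ∂_1 are all 1, so H_0 = Z.
  H_1: rank ker ∂_1 − rank ∂_2 = (10 − 4) − 6 = 0, and the invariant factors of ∂_2 are all 1, so H_1 = 0.
  H_2: rank ker ∂_2 − rank ∂_3 = (10 − 6) − 4 = 0, and the invariant factors of ∂_3 are all 1, so H_2 = 0.
  H_3: rank ker ∂_3 − rank ∂_4 = (5 − 4) − 0 = 1, and there is no ∂_4, so H_3 = Z.

(K is a triangulation of the 3-sphere S^3.)

H_0 = Z,  H_1 = 0,  H_2 = 0,  H_3 = Z.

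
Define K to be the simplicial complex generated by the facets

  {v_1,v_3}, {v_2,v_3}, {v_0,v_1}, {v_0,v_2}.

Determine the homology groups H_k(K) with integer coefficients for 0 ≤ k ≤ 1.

Order the vertices as v_0 < v_1 < v_2 < v_3. Listing each simplex with vertices in this order, K has dimension 1 with simplices:

  0-simplices (4): [v_0], [v_1], [v_2], [v_3]
  1-simplices (4): [v_0,v_1], [v_0,v_2], [v_1,v_3], [v_2,v_3]

Hence C_0 ≅ Z^4, C_1 ≅ Z^4.

∂_1: C_1 → C_0 maps an edge to its endpoints' difference, ∂[p,q] = q − p. For instance
  ∂[v_0,v_2] = [v_2] − [v_0].
As a 4×4 matrix over Z this has rank 3, with invariant factors (1,1,1).

Computing H_k = (kernel of ∂_k) / (image of ∂_{k+1}):

  H_0: rank C_0 − rank ∂_1 = 4 − 3 = 1, and the invariant factors of ∂_1 are all 1, so H_0 ≅ Z.
  H_1: rank ker ∂_1 − rank ∂_2 = (4 − 3) − 0 = 1, and there is no ∂_2, so H_1 ≅ Z.

As a check, the Euler characteristic is 4 − 4 = 0, which agrees with 1 − 1 = 0.
(K is a triangulation of the circle S^1.)

H_0 ≅ Z,  H_1 ≅ Z.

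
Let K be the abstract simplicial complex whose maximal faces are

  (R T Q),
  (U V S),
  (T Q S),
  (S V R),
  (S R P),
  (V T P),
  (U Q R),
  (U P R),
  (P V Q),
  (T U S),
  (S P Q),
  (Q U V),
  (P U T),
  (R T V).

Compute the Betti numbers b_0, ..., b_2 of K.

b_0 = 1, b_1 = 2, b_2 = 1.

We work with the vertex ordering P < Q < R < S < T < U < V. The simplices of K, each written with vertices in increasing order, are:

  0-simplices (7): P, Q, R, S, T, U, V
  1-simplices (21): PQ, PR, PS, PT, PU, PV, QR, QS, QT, QU, QV, RS, RT, RU, RV, ST, SU, SV, TU, TV, UV
  2-simplices (14): PQS, PQV, PRS, PRU, PTU, PTV, QRT, QRU, QST, QUV, RSV, RTV, STU, SUV

so the chain groups are C_0 ≅ Z^7, C_1 ≅ Z^21, C_2 ≅ Z^14.

The boundary map ∂_1: C_1 → C_0 sends each edge [p,q] (with p < q) to q − p. For instance
  ∂QR = R − Q.
As a 7×21 matrix over Z this has rank 6, with invariant factors (1,1,1,1,1,1).

∂_2: C_2 → C_1 sends each 2-simplex [p,q,r] to [q,r] − [p,r] + [p,q]. For instance
  ∂QRT = RT − QT + QR,
  ∂PTU = TU − PU + PT.
This gives a 21×14 integer matrix of rank 13; reducing to Smith normal form yields diagonal entries (1,1,1,1,1,1,1,1,1,1,1,1,1).

From H_k ≅ ker(∂_k) / im(∂_{k+1}) we obtain:

  H_0: rank C_0 − rank ∂_1 = 7 − 6 = 1, and the invariant factors of ∂_1 are all 1, so H_0 ≅ Z.
  H_1: rank ker ∂_1 − rank ∂_2 = (21 − 6) − 13 = 2, and the invariant factors of ∂_2 are all 1, so H_1 ≅ Z^2.
  H_2: rank ker ∂_2 − rank ∂_3 = (14 − 13) − 0 = 1, and there is no ∂_3, so H_2 ≅ Z.

Hence the Betti numbers are b_0 = 1, b_1 = 2, b_2 = 1.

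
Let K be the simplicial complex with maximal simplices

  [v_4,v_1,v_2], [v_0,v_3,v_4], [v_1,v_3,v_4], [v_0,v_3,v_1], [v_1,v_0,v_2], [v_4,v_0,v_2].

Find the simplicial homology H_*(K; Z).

Take the total order v_0 < v_1 < v_2 < v_3 < v_4 on the vertex set. Then K (dimension 2) consists of the simplices:

  0-simplices (5): [v_0], [v_1], [v_2], [v_3], [v_4]
  1-simplices (9): [v_0,v_1], [v_0,v_2], [v_0,v_3], [v_0,v_4], [v_1,v_2], [v_1,v_3], [v_1,v_4], [v_2,v_4], [v_3,v_4]
  2-simplices (6): [v_0,v_1,v_2], [v_0,v_1,v_3], [v_0,v_2,v_4], [v_0,v_3,v_4], [v_1,v_2,v_4], [v_1,v_3,v_4]

giving chain groups C_0 ≅ Z^5, C_1 ≅ Z^9, C_2 ≅ Z^6.

Boundary ∂_1: C_1 → C_0 maps an edge to its endpoints' difference, ∂[p,q] = q − p.
The 5×9 boundary matrix has rank 4 and Smith normal form diag(1,1,1,1).

∂_2: C_2 → C_1 sends each 2-simplex [p,q,r] to [q,r] − [p,r] + [p,q]. For instance
  ∂[v_0,v_3,v_4] = [v_3,v_4] − [v_0,v_4] + [v_0,v_3],
  ∂[v_1,v_2,v_4] = [v_2,v_4] − [v_1,v_4] + [v_1,v_2].
The 9×6 boundary matrix has rank 5 and Smith normal form diag(1,1,1,1,1).

Reading off H_k = ker ∂_k / im ∂_{k+1}:

  H_0: rank C_0 − rank ∂_1 = 5 − 4 = 1, and the invariant factors of ∂_1 are all 1, so H_0 = Z.
  H_1: rank ker ∂_1 − rank ∂_2 = (9 − 4) − 5 = 0, and the invariant factors of ∂_2 are all 1, so H_1 = 0.
  H_2: rank ker ∂_2 − rank ∂_3 = (6 − 5) − 0 = 1, and there is no ∂_3, so H_2 = Z.

As a check, the Euler characteristic is 5 − 9 + 6 = 2, which agrees with 1 − 0 + 1 = 2.
(K is a triangulation of the 2-sphere S^2.)

H_0 ≅ Z,  H_1 = 0,  H_2 ≅ Z.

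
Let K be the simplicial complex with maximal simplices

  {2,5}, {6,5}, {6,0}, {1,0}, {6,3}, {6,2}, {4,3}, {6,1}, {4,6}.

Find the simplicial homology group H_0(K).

H_0 ≅ Z.

K has 7 vertices, 9 edges.
rank ∂_0 = 0, rank ∂_1 = 6 ⇒ b_0 = 7 − 0 − 6 = 1; all invariant factors of ∂_1 are 1 so no torsion. So H_0 = Z.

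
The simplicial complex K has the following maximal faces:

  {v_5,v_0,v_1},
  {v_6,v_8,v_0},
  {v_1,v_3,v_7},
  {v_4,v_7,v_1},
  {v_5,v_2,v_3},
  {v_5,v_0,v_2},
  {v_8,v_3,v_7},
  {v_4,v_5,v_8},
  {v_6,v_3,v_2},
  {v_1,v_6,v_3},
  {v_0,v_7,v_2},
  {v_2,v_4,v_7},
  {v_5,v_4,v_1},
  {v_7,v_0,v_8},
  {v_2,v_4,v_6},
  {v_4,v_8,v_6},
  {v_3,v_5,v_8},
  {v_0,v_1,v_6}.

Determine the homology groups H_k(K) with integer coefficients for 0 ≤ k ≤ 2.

Order the vertices as v_0 < v_1 < v_2 < v_3 < v_4 < v_5 < v_6 < v_7 < v_8. Listing each simplex with vertices in this order, K has dimension 2 with simplices:

  0-simplices (9): [v_0], [v_1], [v_2], [v_3], [v_4], [v_5], [v_6], [v_7], [v_8]
  1-simplices (27): (27 of them)
  2-simplices (18): (18 of them)

giving chain groups C_0 ≅ Z^9, C_1 ≅ Z^27, C_2 ≅ Z^18.

∂_1: C_1 → C_0 maps an edge to its endpoints' difference, ∂[p,q] = q − p.
This gives a 9×27 integer matrix of rank 8; reducing to Smith normal form yields diagonal entries (1,1,1,1,1,1,1,1).

The boundary map ∂_2: C_2 → C_1 maps a triangle to the signed sum of its edges. For instance
  ∂[v_3,v_5,v_8] = [v_5,v_8] − [v_3,v_8] + [v_3,v_5],
  ∂[v_0,v_1,v_6] = [v_1,v_6] − [v_0,v_6] + [v_0,v_1].
The 27×18 boundary matrix has rank 17 and Smith normal form diag(1,1,1,1,1,1,1,1,1,1,1,1,1,1,1,1,1).

Now H_k = ker ∂_k / im ∂_{k+1}, so:

  H_0: rank C_0 − rank ∂_1 = 9 − 8 = 1, and the invariant factors of ∂_1 are all 1, so H_0 = Z.
  H_1: rank ker ∂_1 − rank ∂_2 = (27 − 8) − 17 = 2, and the invariant factors of ∂_2 are all 1, so H_1 = Z^2.
  H_2: rank ker ∂_2 − rank ∂_3 = (18 − 17) − 0 = 1, and there is no ∂_3, so H_2 = Z.

As a check, the Euler characteristic is 9 − 27 + 18 = 0, which agrees with 1 − 2 + 1 = 0.

H_0 ≅ Z,  H_1 ≅ Z^2,  H_2 ≅ Z.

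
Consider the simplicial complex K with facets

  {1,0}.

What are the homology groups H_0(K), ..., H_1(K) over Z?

H_0 = Z,  H_1 = 0.

Take the total order 0 < 1 on the vertex set. Then K (dimension 1) consists of the simplices:

  0-simplices (2): [0], [1]
  1-simplices (1): [0,1]

so the chain groups are C_0 ≅ Z^2, C_1 ≅ Z^1.

∂_1: C_1 → C_0 sends each edge [p,q] (with p < q) to q − p.
As a 2×1 matrix over Z this has rank 1, with invariant factors (1).

Now H_k = ker ∂_k / im ∂_{k+1}, so:

  H_0: rank C_0 − rank ∂_1 = 2 − 1 = 1, and the invariant factors of ∂_1 are all 1, so H_0 = Z.
  H_1: rank ker ∂_1 − rank ∂_2 = (1 − 1) − 0 = 0, and there is no ∂_2, so H_1 = 0.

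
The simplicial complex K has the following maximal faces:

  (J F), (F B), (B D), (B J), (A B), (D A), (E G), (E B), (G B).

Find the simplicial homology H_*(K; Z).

K has 7 vertices, 9 edges.
rank ∂_0 = 0, rank ∂_1 = 6 ⇒ b_0 = 7 − 0 − 6 = 1; all invariant factors of ∂_1 are 1 so no torsion. So H_0 = Z.
rank ∂_1 = 6, rank ∂_2 = 0 ⇒ b_1 = 9 − 6 − 0 = 3. So H_1 = Z^3.

H_0 = Z,  H_1 = Z^3.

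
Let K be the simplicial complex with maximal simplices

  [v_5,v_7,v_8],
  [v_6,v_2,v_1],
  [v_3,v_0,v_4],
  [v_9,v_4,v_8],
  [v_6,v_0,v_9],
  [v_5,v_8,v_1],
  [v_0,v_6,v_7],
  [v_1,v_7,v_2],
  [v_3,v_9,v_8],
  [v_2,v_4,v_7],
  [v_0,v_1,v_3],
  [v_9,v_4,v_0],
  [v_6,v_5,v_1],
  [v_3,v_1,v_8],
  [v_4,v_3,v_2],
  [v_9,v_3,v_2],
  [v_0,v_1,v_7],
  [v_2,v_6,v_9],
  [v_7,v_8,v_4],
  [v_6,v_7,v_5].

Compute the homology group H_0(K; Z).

H_0 ≅ Z.

Take the total order v_0 < v_1 < v_2 < v_3 < v_4 < v_5 < v_6 < v_7 < v_8 < v_9 on the vertex set. Then K (dimension 2) consists of the simplices:

  0-simplices (10): [v_0], [v_1], [v_2], [v_3], [v_4], [v_5], [v_6], [v_7], [v_8], [v_9]
  1-simplices (30): (30 of them)
  2-simplices (20): (20 of them)

so the chain groups are C_0 ≅ Z^10, C_1 ≅ Z^30, C_2 ≅ Z^20.

The boundary map ∂_1: C_1 → C_0 maps an edge to its endpoints' difference, ∂[p,q] = q − p.
As a 10×30 matrix over Z this has rank 9, with invariant factors (1,1,1,1,1,1,1,1,1).

∂_2: C_2 → C_1 maps a triangle to the signed sum of its edges. For instance
  ∂[v_0,v_1,v_3] = [v_1,v_3] − [v_0,v_3] + [v_0,v_1],
  ∂[v_1,v_5,v_8] = [v_5,v_8] − [v_1,v_8] + [v_1,v_5].
This gives a 30×20 integer matrix of rank 20; reducing to Smith normal form yields diagonal entries (1,1,1,1,1,1,1,1,1,1,1,1,1,1,1,1,1,1,1,2).

Now H_k = ker ∂_k / im ∂_{k+1}, so:

  H_0: rank C_0 − rank ∂_1 = 10 − 9 = 1, and the invariant factors of ∂_1 are all 1, so H_0 = Z.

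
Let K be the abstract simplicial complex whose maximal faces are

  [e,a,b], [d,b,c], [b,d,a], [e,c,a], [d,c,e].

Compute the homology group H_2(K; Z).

We work with the vertex ordering a < b < c < d < e. The simplices of K, each written with vertices in increasing order, are:

  0-simplices (5): a, b, c, d, e
  1-simplices (10): ab, ac, ad, ae, bc, bd, be, cd, ce, de
  2-simplices (5): abd, abe, ace, bcd, cde

Hence C_0 ≅ Z^5, C_1 ≅ Z^10, C_2 ≅ Z^5.

∂_1: C_1 → C_0 maps an edge to its endpoints' difference, ∂[p,q] = q − p. For instance
  ∂bd = d − b.
The resulting 5×10 matrix has rank 4, and its Smith normal form has invariant factors (1,1,1,1).

∂_2: C_2 → C_1 acts by ∂[p,q,r] = [q,r] − [p,r] + [p,q]. For instance
  ∂ace = ce − ae + ac,
  ∂cde = de − ce + cd.
The resulting 10×5 matrix has rank 5, and its Smith normal form has invariant factors (1,1,1,1,1).

Reading off H_k = ker ∂_k / im ∂_{k+1}:

  H_2: rank ker ∂_2 − rank ∂_3 = (5 − 5) − 0 = 0, and there is no ∂_3, so H_2 ≅ 0.

(K is a triangulation of the Möbius band.)

H_2 = 0.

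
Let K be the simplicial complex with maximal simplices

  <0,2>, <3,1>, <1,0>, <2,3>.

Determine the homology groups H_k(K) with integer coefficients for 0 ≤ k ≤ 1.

H_0 = Z,  H_1 = Z.

Order the vertices as 0 < 1 < 2 < 3. Listing each simplex with vertices in this order, K has dimension 1 with simplices:

  0-simplices (4): [0], [1], [2], [3]
  1-simplices (4): [0,1], [0,2], [1,3], [2,3]

so the chain groups are C_0 ≅ Z^4, C_1 ≅ Z^4.

∂_1: C_1 → C_0 sends each edge [p,q] (with p < q) to q − p.
The resulting 4×4 matrix has rank 3, and its Smith normal form has invariant factors (1,1,1).

Computing H_k = (kernel of ∂_k) / (image of ∂_{k+1}):

  H_0: rank C_0 − rank ∂_1 = 4 − 3 = 1, and the invariant factors of ∂_1 are all 1, so H_0 = Z.
  H_1: rank ker ∂_1 − rank ∂_2 = (4 − 3) − 0 = 1, and there is no ∂_2, so H_1 = Z.

As a check, the Euler characteristic is 4 − 4 = 0, which agrees with 1 − 1 = 0.
(K is a triangulation of the circle S^1.)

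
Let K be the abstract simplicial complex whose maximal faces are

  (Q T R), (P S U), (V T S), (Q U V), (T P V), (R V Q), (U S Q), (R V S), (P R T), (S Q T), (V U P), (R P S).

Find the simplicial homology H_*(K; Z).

Take the total order P < Q < R < S < T < U < V on the vertex set. Then K (dimension 2) consists of the simplices:

  0-simplices (7): P, Q, R, S, T, U, V
  1-simplices (18): PR, PS, PT, PU, PV, QR, QS, QT, QU, QV, RS, RT, RV, ST, SU, SV, TV, UV
  2-simplices (12): PRS, PRT, PSU, PTV, PUV, QRT, QRV, QST, QSU, QUV, RSV, STV

giving chain groups C_0 ≅ Z^7, C_1 ≅ Z^18, C_2 ≅ Z^12.

The boundary map ∂_1: C_1 → C_0 maps an edge to its endpoints' difference, ∂[p,q] = q − p. For instance
  ∂RS = S − R.
The resulting 7×18 matrix has rank 6, and its Smith normal form has invariant factors (1,1,1,1,1,1).

The boundary map ∂_2: C_2 → C_1 maps a triangle to the signed sum of its edges. For instance
  ∂PTV = TV − PV + PT,
  ∂RSV = SV − RV + RS.
This gives a 18×12 integer matrix of rank 12; reducing to Smith normal form yields diagonal entries (1,1,1,1,1,1,1,1,1,1,1,2).

Reading off H_k = ker ∂_k / im ∂_{k+1}:

  H_0: rank C_0 − rank ∂_1 = 7 − 6 = 1, and the invariant factors of ∂_1 are all 1, so H_0 ≅ Z.
  H_1: rank ker ∂_1 − rank ∂_2 = (18 − 6) − 12 = 0, and ∂_2 has invariant factor 2 > 1, so H_1 ≅ Z/2.
  H_2: rank ker ∂_2 − rank ∂_3 = (12 − 12) − 0 = 0, and there is no ∂_3, so H_2 ≅ 0.

H_0 ≅ Z,  H_1 ≅ Z/2,  H_2 = 0.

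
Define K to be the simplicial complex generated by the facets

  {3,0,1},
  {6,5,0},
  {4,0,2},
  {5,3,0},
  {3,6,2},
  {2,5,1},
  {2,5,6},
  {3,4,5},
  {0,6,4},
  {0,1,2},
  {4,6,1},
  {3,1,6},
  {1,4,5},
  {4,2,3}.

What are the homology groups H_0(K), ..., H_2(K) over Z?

Order the vertices as 0 < 1 < 2 < 3 < 4 < 5 < 6. Listing each simplex with vertices in this order, K has dimension 2 with simplices:

  0-simplices (7): [0], [1], [2], [3], [4], [5], [6]
  1-simplices (21): [0,1], [0,2], [0,3], [0,4], [0,5], [0,6], [1,2], [1,3], [1,4], [1,5], [1,6], [2,3], [2,4], [2,5], [2,6], [3,4], [3,5], [3,6], [4,5], [4,6], [5,6]
  2-simplices (14): [0,1,2], [0,1,3], [0,2,4], [0,3,5], [0,4,6], [0,5,6], [1,2,5], [1,3,6], [1,4,5], [1,4,6], [2,3,4], [2,3,6], [2,5,6], [3,4,5]

giving chain groups C_0 ≅ Z^7, C_1 ≅ Z^21, C_2 ≅ Z^14.

The boundary map ∂_1: C_1 → C_0 maps an edge to its endpoints' difference, ∂[p,q] = q − p. For instance
  ∂[4,6] = [6] − [4].
As a 7×21 matrix over Z this has rank 6, with invariant factors (1,1,1,1,1,1).

Boundary ∂_2: C_2 → C_1 sends each 2-simplex [p,q,r] to [q,r] − [p,r] + [p,q]. For instance
  ∂[0,3,5] = [3,5] − [0,5] + [0,3],
  ∂[1,4,5] = [4,5] − [1,5] + [1,4].
As a 21×14 matrix over Z this has rank 13, with invariant factors (1,1,1,1,1,1,1,1,1,1,1,1,1).

From H_k ≅ ker(∂_k) / im(∂_{k+1}) we obtain:

  H_0: rank C_0 − rank ∂_1 = 7 − 6 = 1, and the invariant factors of ∂_1 are all 1, so H_0 ≅ Z.
  H_1: rank ker ∂_1 − rank ∂_2 = (21 − 6) − 13 = 2, and the invariant factors of ∂_2 are all 1, so H_1 ≅ Z^2.
  H_2: rank ker ∂_2 − rank ∂_3 = (14 − 13) − 0 = 1, and there is no ∂_3, so H_2 ≅ Z.

As a check, the Euler characteristic is 7 − 21 + 14 = 0, which agrees with 1 − 2 + 1 = 0.

H_0 = Z,  H_1 = Z^2,  H_2 = Z.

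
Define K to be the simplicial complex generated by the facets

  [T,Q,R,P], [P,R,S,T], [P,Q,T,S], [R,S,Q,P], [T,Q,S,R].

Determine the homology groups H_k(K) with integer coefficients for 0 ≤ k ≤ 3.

H_0 ≅ Z,  H_1 = 0,  H_2 = 0,  H_3 ≅ Z.

K has 5 vertices, 10 edges, 10 triangles, 5 3-simplices.
rank ∂_0 = 0, rank ∂_1 = 4 ⇒ b_0 = 5 − 0 − 4 = 1; all invariant factors of ∂_1 are 1 so no torsion. So H_0 = Z.
rank ∂_1 = 4, rank ∂_2 = 6 ⇒ b_1 = 10 − 4 − 6 = 0; all invariant factors of ∂_2 are 1 so no torsion. So H_1 = 0.
rank ∂_2 = 6, rank ∂_3 = 4 ⇒ b_2 = 10 − 6 − 4 = 0; all invariant factors of ∂_3 are 1 so no torsion. So H_2 = 0.
rank ∂_3 = 4, rank ∂_4 = 0 ⇒ b_3 = 5 − 4 − 0 = 1. So H_3 = Z.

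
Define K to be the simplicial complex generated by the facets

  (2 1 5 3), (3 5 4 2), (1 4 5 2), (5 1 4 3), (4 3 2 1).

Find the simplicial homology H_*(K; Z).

Fix the vertex order 1 < 2 < 3 < 4 < 5 and write every simplex with vertices in increasing order. Then dim K = 3 and the simplices of K are:

  0-simplices (5): [1], [2], [3], [4], [5]
  1-simplices (10): [1,2], [1,3], [1,4], [1,5], [2,3], [2,4], [2,5], [3,4], [3,5], [4,5]
  2-simplices (10): [1,2,3], [1,2,4], [1,2,5], [1,3,4], [1,3,5], [1,4,5], [2,3,4], [2,3,5], [2,4,5], [3,4,5]
  3-simplices (5): [1,2,3,4], [1,2,3,5], [1,2,4,5], [1,3,4,5], [2,3,4,5]

giving chain groups C_0 ≅ Z^5, C_1 ≅ Z^10, C_2 ≅ Z^10, C_3 ≅ Z^5.

∂_1: C_1 → C_0 maps an edge to its endpoints' difference, ∂[p,q] = q − p. For instance
  ∂[4,5] = [5] − [4].
The 5×10 boundary matrix has rank 4 and Smith normal form diag(1,1,1,1).

Boundary ∂_2: C_2 → C_1 sends each 2-simplex [p,q,r] to [q,r] − [p,r] + [p,q]. For instance
  ∂[3,4,5] = [4,5] − [3,5] + [3,4],
  ∂[1,3,4] = [3,4] − [1,4] + [1,3].
The 10×10 boundary matrix has rank 6 and Smith normal form diag(1,1,1,1,1,1).

Boundary ∂_3: C_3 → C_2 sends each 3-simplex σ to the alternating sum Σ_i (−1)^i (σ with its i-th vertex removed). For instance
  ∂[1,3,4,5] = [3,4,5] − [1,4,5] + [1,3,5] − [1,3,4],
  ∂[1,2,4,5] = [2,4,5] − [1,4,5] + [1,2,5] − [1,2,4].
This gives a 10×5 integer matrix of rank 4; reducing to Smith normal form yields diagonal entries (1,1,1,1).

Computing H_k = (kernel of ∂_k) / (image of ∂_{k+1}):

  H_0: rank C_0 − rank ∂_1 = 5 − 4 = 1, and the invariant factors of ∂_1 are all 1, so H_0 ≅ Z.
  H_1: rank ker ∂_1 − rank ∂_2 = (10 − 4) − 6 = 0, and the invariant factors of ∂_2 are all 1, so H_1 ≅ 0.
  H_2: rank ker ∂_2 − rank ∂_3 = (10 − 6) − 4 = 0, and the invariant factors of ∂_3 are all 1, so H_2 ≅ 0.
  H_3: rank ker ∂_3 − rank ∂_4 = (5 − 4) − 0 = 1, and there is no ∂_4, so H_3 ≅ Z.

H_0 ≅ Z,  H_1 = 0,  H_2 = 0,  H_3 ≅ Z.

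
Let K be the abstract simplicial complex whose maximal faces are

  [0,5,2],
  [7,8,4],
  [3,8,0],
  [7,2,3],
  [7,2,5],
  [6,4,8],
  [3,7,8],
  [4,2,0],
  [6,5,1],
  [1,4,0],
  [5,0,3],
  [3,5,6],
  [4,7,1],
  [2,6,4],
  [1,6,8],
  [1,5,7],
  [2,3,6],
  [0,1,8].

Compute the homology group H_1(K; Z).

H_1 = Z ⊕ Z/2.

We work with the vertex ordering 0 < 1 < 2 < 3 < 4 < 5 < 6 < 7 < 8. The simplices of K, each written with vertices in increasing order, are:

  0-simplices (9): [0], [1], [2], [3], [4], [5], [6], [7], [8]
  1-simplices (27): (27 of them)
  2-simplices (18): [0,1,4], [0,1,8], [0,2,4], [0,2,5], [0,3,5], [0,3,8], [1,4,7], [1,5,6], [1,5,7], [1,6,8], [2,3,6], [2,3,7], [2,4,6], [2,5,7], [3,5,6], [3,7,8], [4,6,8], [4,7,8]

giving chain groups C_0 ≅ Z^9, C_1 ≅ Z^27, C_2 ≅ Z^18.

Boundary ∂_1: C_1 → C_0 sends each edge [p,q] (with p < q) to q − p. For instance
  ∂[5,6] = [6] − [5].
This gives a 9×27 integer matrix of rank 8; reducing to Smith normal form yields diagonal entries (1,1,1,1,1,1,1,1).

The boundary map ∂_2: C_2 → C_1 sends each 2-simplex [p,q,r] to [q,r] − [p,r] + [p,q]. For instance
  ∂[2,4,6] = [4,6] − [2,6] + [2,4],
  ∂[2,5,7] = [5,7] − [2,7] + [2,5].
This gives a 27×18 integer matrix of rank 18; reducing to Smith normal form yields diagonal entries (1,1,1,1,1,1,1,1,1,1,1,1,1,1,1,1,1,2).

Reading off H_k = ker ∂_k / im ∂_{k+1}:

  H_1: rank ker ∂_1 − rank ∂_2 = (27 − 8) − 18 = 1, and ∂_2 has invariant factor 2 > 1, so H_1 ≅ Z ⊕ Z/2.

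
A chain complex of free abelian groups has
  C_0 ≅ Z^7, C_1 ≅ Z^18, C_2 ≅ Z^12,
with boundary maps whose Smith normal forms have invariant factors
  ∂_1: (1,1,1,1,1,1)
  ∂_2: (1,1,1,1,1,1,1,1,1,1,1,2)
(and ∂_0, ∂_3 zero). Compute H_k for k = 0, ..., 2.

H_0 = Z,  H_1 = Z/2,  H_2 = 0.

H_0: b_0 = 7 − 0 − 6 = 1; torsion from ∂_1 factors > 1: none. So H_0 = Z.
H_1: b_1 = 18 − 6 − 12 = 0; torsion from ∂_2 factors > 1: [2]. So H_1 = Z/2.
H_2: b_2 = 12 − 12 − 0 = 0; torsion from ∂_3 factors > 1: none. So H_2 = 0.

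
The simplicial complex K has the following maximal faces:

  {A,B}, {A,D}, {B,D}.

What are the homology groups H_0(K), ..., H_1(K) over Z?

H_0 ≅ Z,  H_1 ≅ Z.

Order the vertices as A < B < D. Listing each simplex with vertices in this order, K has dimension 1 with simplices:

  0-simplices (3): A, B, D
  1-simplices (3): AB, AD, BD

Hence C_0 ≅ Z^3, C_1 ≅ Z^3.

∂_1: C_1 → C_0 sends each edge [p,q] (with p < q) to q − p.
The 3×3 boundary matrix has rank 2 and Smith normal form diag(1,1).

Reading off H_k = ker ∂_k / im ∂_{k+1}:

  H_0: rank C_0 − rank ∂_1 = 3 − 2 = 1, and the invariant factors of ∂_1 are all 1, so H_0 = Z.
  H_1: rank ker ∂_1 − rank ∂_2 = (3 − 2) − 0 = 1, and there is no ∂_2, so H_1 = Z.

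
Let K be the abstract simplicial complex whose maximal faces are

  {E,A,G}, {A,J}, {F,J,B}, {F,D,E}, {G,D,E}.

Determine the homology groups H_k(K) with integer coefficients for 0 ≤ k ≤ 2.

Fix the vertex order A < B < D < E < F < G < J and write every simplex with vertices in increasing order. Then dim K = 2 and the simplices of K are:

  0-simplices (7): A, B, D, E, F, G, J
  1-simplices (11): AE, AG, AJ, BF, BJ, DE, DF, DG, EF, EG, FJ
  2-simplices (4): AEG, BFJ, DEF, DEG

Hence C_0 ≅ Z^7, C_1 ≅ Z^11, C_2 ≅ Z^4.

Boundary ∂_1: C_1 → C_0 is given by ∂[p,q] = [q] − [p]. For instance
  ∂AE = E − A.
This gives a 7×11 integer matrix of rank 6; reducing to Smith normal form yields diagonal entries (1,1,1,1,1,1).

Boundary ∂_2: C_2 → C_1 sends each 2-simplex [p,q,r] to [q,r] − [p,r] + [p,q]. For instance
  ∂DEF = EF − DF + DE,
  ∂BFJ = FJ − BJ + BF.
The 11×4 boundary matrix has rank 4 and Smith normal form diag(1,1,1,1).

Now H_k = ker ∂_k / im ∂_{k+1}, so:

  H_0: rank C_0 − rank ∂_1 = 7 − 6 = 1, and the invariant factors of ∂_1 are all 1, so H_0 ≅ Z.
  H_1: rank ker ∂_1 − rank ∂_2 = (11 − 6) − 4 = 1, and the invariant factors of ∂_2 are all 1, so H_1 ≅ Z.
  H_2: rank ker ∂_2 − rank ∂_3 = (4 − 4) − 0 = 0, and there is no ∂_3, so H_2 ≅ 0.

H_0 = Z,  H_1 = Z,  H_2 = 0.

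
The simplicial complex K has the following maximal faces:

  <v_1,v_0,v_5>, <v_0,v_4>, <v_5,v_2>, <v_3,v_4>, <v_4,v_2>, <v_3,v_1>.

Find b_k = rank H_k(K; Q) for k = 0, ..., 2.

Take the total order v_0 < v_1 < v_2 < v_3 < v_4 < v_5 on the vertex set. Then K (dimension 2) consists of the simplices:

  0-simplices (6): [v_0], [v_1], [v_2], [v_3], [v_4], [v_5]
  1-simplices (8): [v_0,v_1], [v_0,v_4], [v_0,v_5], [v_1,v_3], [v_1,v_5], [v_2,v_4], [v_2,v_5], [v_3,v_4]
  2-simplices (1): [v_0,v_1,v_5]

so the chain groups are C_0 ≅ Z^6, C_1 ≅ Z^8, C_2 ≅ Z^1.

∂_1: C_1 → C_0 is given by ∂[p,q] = [q] − [p]. For instance
  ∂[v_3,v_4] = [v_4] − [v_3].
This gives a 6×8 integer matrix of rank 5; reducing to Smith normal form yields diagonal entries (1,1,1,1,1).

The boundary map ∂_2: C_2 → C_1 sends each 2-simplex [p,q,r] to [q,r] − [p,r] + [p,q]. For instance
  ∂[v_0,v_1,v_5] = [v_1,v_5] − [v_0,v_5] + [v_0,v_1].
As a 8×1 matrix over Z this has rank 1, with invariant factors (1).

Computing H_k = (kernel of ∂_k) / (image of ∂_{k+1}):

  H_0: rank C_0 − rank ∂_1 = 6 − 5 = 1, and the invariant factors of ∂_1 are all 1, so H_0 ≅ Z.
  H_1: rank ker ∂_1 − rank ∂_2 = (8 − 5) − 1 = 2, and the invariant factors of ∂_2 are all 1, so H_1 ≅ Z^2.
  H_2: rank ker ∂_2 − rank ∂_3 = (1 − 1) − 0 = 0, and there is no ∂_3, so H_2 ≅ 0.

Hence the Betti numbers are b_0 = 1, b_1 = 2, b_2 = 0.

b_0 = 1, b_1 = 2, b_2 = 0.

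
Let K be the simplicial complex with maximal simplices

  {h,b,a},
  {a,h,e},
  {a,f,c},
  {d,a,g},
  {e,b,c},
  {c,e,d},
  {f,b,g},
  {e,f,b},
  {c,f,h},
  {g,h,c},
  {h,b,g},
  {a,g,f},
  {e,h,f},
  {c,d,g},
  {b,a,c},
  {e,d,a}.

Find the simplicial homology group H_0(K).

H_0 ≅ Z.

Fix the vertex order a < b < c < d < e < f < g < h and write every simplex with vertices in increasing order. Then dim K = 2 and the simplices of K are:

  0-simplices (8): a, b, c, d, e, f, g, h
  1-simplices (24): ab, ac, ad, ae, af, ag, ah, bc, be, bf, bg, bh, cd, ce, cf, cg, ch, de, dg, ef, eh, fg, fh, gh
  2-simplices (16): abc, abh, acf, ade, adg, aeh, afg, bce, bef, bfg, bgh, cde, cdg, cfh, cgh, efh

giving chain groups C_0 ≅ Z^8, C_1 ≅ Z^24, C_2 ≅ Z^16.

∂_1: C_1 → C_0 is given by ∂[p,q] = [q] − [p]. For instance
  ∂cg = g − c.
The resulting 8×24 matrix has rank 7, and its Smith normal form has invariant factors (1,1,1,1,1,1,1).

The boundary map ∂_2: C_2 → C_1 sends each 2-simplex [p,q,r] to [q,r] − [p,r] + [p,q]. For instance
  ∂aeh = eh − ah + ae,
  ∂cdg = dg − cg + cd.
The 24×16 boundary matrix has rank 15 and Smith normal form diag(1,1,1,1,1,1,1,1,1,1,1,1,1,1,1).

From H_k ≅ ker(∂_k) / im(∂_{k+1}) we obtain:

  H_0: rank C_0 − rank ∂_1 = 8 − 7 = 1, and the invariant factors of ∂_1 are all 1, so H_0 ≅ Z.

(K is a triangulation of the torus T^2.)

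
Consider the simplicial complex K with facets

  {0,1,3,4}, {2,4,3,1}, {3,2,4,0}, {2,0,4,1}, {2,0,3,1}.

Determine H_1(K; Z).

Take the total order 0 < 1 < 2 < 3 < 4 on the vertex set. Then K (dimension 3) consists of the simplices:

  0-simplices (5): [0], [1], [2], [3], [4]
  1-simplices (10): [0,1], [0,2], [0,3], [0,4], [1,2], [1,3], [1,4], [2,3], [2,4], [3,4]
  2-simplices (10): [0,1,2], [0,1,3], [0,1,4], [0,2,3], [0,2,4], [0,3,4], [1,2,3], [1,2,4], [1,3,4], [2,3,4]
  3-simplices (5): [0,1,2,3], [0,1,2,4], [0,1,3,4], [0,2,3,4], [1,2,3,4]

so the chain groups are C_0 ≅ Z^5, C_1 ≅ Z^10, C_2 ≅ Z^10, C_3 ≅ Z^5.

∂_1: C_1 → C_0 maps an edge to its endpoints' difference, ∂[p,q] = q − p. For instance
  ∂[1,3] = [3] − [1].
The 5×10 boundary matrix has rank 4 and Smith normal form diag(1,1,1,1).

Boundary ∂_2: C_2 → C_1 maps a triangle to the signed sum of its edges. For instance
  ∂[0,1,2] = [1,2] − [0,2] + [0,1],
  ∂[2,3,4] = [3,4] − [2,4] + [2,3].
The 10×10 boundary matrix has rank 6 and Smith normal form diag(1,1,1,1,1,1).

∂_3: C_3 → C_2 sends each 3-simplex σ to the alternating sum Σ_i (−1)^i (σ with its i-th vertex removed). For instance
  ∂[0,1,2,3] = [1,2,3] − [0,2,3] + [0,1,3] − [0,1,2],
  ∂[0,1,3,4] = [1,3,4] − [0,3,4] + [0,1,4] − [0,1,3].
The resulting 10×5 matrix has rank 4, and its Smith normal form has invariant factors (1,1,1,1).

Now H_k = ker ∂_k / im ∂_{k+1}, so:

  H_1: rank ker ∂_1 − rank ∂_2 = (10 − 4) − 6 = 0, and the invariant factors of ∂_2 are all 1, so H_1 ≅ 0.

H_1 ≅ 0.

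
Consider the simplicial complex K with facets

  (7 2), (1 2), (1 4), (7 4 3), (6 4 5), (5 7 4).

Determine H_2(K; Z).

H_2 ≅ 0.

Take the total order 1 < 2 < 3 < 4 < 5 < 6 < 7 on the vertex set. Then K (dimension 2) consists of the simplices:

  0-simplices (7): [1], [2], [3], [4], [5], [6], [7]
  1-simplices (10): [1,2], [1,4], [2,7], [3,4], [3,7], [4,5], [4,6], [4,7], [5,6], [5,7]
  2-simplices (3): [3,4,7], [4,5,6], [4,5,7]

Hence C_0 ≅ Z^7, C_1 ≅ Z^10, C_2 ≅ Z^3.

Boundary ∂_1: C_1 → C_0 is given by ∂[p,q] = [q] − [p].
As a 7×10 matrix over Z this has rank 6, with invariant factors (1,1,1,1,1,1).

∂_2: C_2 → C_1 maps a triangle to the signed sum of its edges. For instance
  ∂[3,4,7] = [4,7] − [3,7] + [3,4],
  ∂[4,5,6] = [5,6] − [4,6] + [4,5].
The 10×3 boundary matrix has rank 3 and Smith normal form diag(1,1,1).

Computing H_k = (kernel of ∂_k) / (image of ∂_{k+1}):

  H_2: rank ker ∂_2 − rank ∂_3 = (3 − 3) − 0 = 0, and there is no ∂_3, so H_2 ≅ 0.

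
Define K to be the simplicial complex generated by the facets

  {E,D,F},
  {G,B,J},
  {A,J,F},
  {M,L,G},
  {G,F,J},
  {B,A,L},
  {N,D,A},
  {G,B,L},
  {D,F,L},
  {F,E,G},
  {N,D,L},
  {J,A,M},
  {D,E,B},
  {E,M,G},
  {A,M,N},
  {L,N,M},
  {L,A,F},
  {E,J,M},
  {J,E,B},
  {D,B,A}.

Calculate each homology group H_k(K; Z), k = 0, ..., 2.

Fix the vertex order A < B < D < E < F < G < J < L < M < N and write every simplex with vertices in increasing order. Then dim K = 2 and the simplices of K are:

  0-simplices (10): A, B, D, E, F, G, J, L, M, N
  1-simplices (30): AB, AD, AF, AJ, AL, AM, AN, BD, BE, BG, BJ, BL, DE, DF, DL, DN, EF, EG, EJ, EM, FG, FJ, FL, GJ, GL, GM, JM, LM, LN, MN
  2-simplices (20): ABD, ABL, ADN, AFJ, AFL, AJM, AMN, BDE, BEJ, BGJ, BGL, DEF, DFL, DLN, EFG, EGM, EJM, FGJ, GLM, LMN

so the chain groups are C_0 ≅ Z^10, C_1 ≅ Z^30, C_2 ≅ Z^20.

The boundary map ∂_1: C_1 → C_0 sends each edge [p,q] (with p < q) to q − p.
As a 10×30 matrix over Z this has rank 9, with invariant factors (1,1,1,1,1,1,1,1,1).

Boundary ∂_2: C_2 → C_1 acts by ∂[p,q,r] = [q,r] − [p,r] + [p,q]. For instance
  ∂AMN = MN − AN + AM,
  ∂EGM = GM − EM + EG.
As a 30×20 matrix over Z this has rank 20, with invariant factors (1,1,1,1,1,1,1,1,1,1,1,1,1,1,1,1,1,1,1,2).

Computing H_k = (kernel of ∂_k) / (image of ∂_{k+1}):

  H_0: rank C_0 − rank ∂_1 = 10 − 9 = 1, and the invariant factors of ∂_1 are all 1, so H_0 = Z.
  H_1: rank ker ∂_1 − rank ∂_2 = (30 − 9) − 20 = 1, and ∂_2 has invariant factor 2 > 1, so H_1 = Z ⊕ Z/2Z.
  H_2: rank ker ∂_2 − rank ∂_3 = (20 − 20) − 0 = 0, and there is no ∂_3, so H_2 = 0.

H_0 = Z,  H_1 = Z ⊕ Z/2Z,  H_2 = 0.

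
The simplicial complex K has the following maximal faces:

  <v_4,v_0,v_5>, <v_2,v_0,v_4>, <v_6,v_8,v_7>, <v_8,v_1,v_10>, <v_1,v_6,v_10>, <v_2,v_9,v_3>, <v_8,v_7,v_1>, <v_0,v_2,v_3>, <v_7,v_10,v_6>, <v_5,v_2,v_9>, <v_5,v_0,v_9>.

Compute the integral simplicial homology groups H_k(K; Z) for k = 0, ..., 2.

H_0 = Z^2,  H_1 = Z^2,  H_2 = 0.

K has 11 vertices, 22 edges, 11 triangles.
rank ∂_0 = 0, rank ∂_1 = 9 ⇒ b_0 = 11 − 0 − 9 = 2; all invariant factors of ∂_1 are 1 so no torsion. So H_0 = Z^2.
rank ∂_1 = 9, rank ∂_2 = 11 ⇒ b_1 = 22 − 9 − 11 = 2; all invariant factors of ∂_2 are 1 so no torsion. So H_1 = Z^2.
rank ∂_2 = 11, rank ∂_3 = 0 ⇒ b_2 = 11 − 11 − 0 = 0. So H_2 = 0.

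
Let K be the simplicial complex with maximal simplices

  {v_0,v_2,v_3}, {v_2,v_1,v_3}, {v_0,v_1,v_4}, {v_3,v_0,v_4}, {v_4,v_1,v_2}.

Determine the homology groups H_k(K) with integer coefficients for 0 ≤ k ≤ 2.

H_0 = Z,  H_1 = Z,  H_2 = 0.

Order the vertices as v_0 < v_1 < v_2 < v_3 < v_4. Listing each simplex with vertices in this order, K has dimension 2 with simplices:

  0-simplices (5): [v_0], [v_1], [v_2], [v_3], [v_4]
  1-simplices (10): [v_0,v_1], [v_0,v_2], [v_0,v_3], [v_0,v_4], [v_1,v_2], [v_1,v_3], [v_1,v_4], [v_2,v_3], [v_2,v_4], [v_3,v_4]
  2-simplices (5): [v_0,v_1,v_4], [v_0,v_2,v_3], [v_0,v_3,v_4], [v_1,v_2,v_3], [v_1,v_2,v_4]

so the chain groups are C_0 ≅ Z^5, C_1 ≅ Z^10, C_2 ≅ Z^5.

∂_1: C_1 → C_0 sends each edge [p,q] (with p < q) to q − p.
The resulting 5×10 matrix has rank 4, and its Smith normal form has invariant factors (1,1,1,1).

The boundary map ∂_2: C_2 → C_1 maps a triangle to the signed sum of its edges. For instance
  ∂[v_0,v_2,v_3] = [v_2,v_3] − [v_0,v_3] + [v_0,v_2],
  ∂[v_1,v_2,v_4] = [v_2,v_4] − [v_1,v_4] + [v_1,v_2].
The resulting 10×5 matrix has rank 5, and its Smith normal form has invariant factors (1,1,1,1,1).

Computing H_k = (kernel of ∂_k) / (image of ∂_{k+1}):

  H_0: rank C_0 − rank ∂_1 = 5 − 4 = 1, and the invariant factors of ∂_1 are all 1, so H_0 ≅ Z.
  H_1: rank ker ∂_1 − rank ∂_2 = (10 − 4) − 5 = 1, and the invariant factors of ∂_2 are all 1, so H_1 ≅ Z.
  H_2: rank ker ∂_2 − rank ∂_3 = (5 − 5) − 0 = 0, and there is no ∂_3, so H_2 ≅ 0.

As a check, the Euler characteristic is 5 − 10 + 5 = 0, which agrees with 1 − 1 + 0 = 0.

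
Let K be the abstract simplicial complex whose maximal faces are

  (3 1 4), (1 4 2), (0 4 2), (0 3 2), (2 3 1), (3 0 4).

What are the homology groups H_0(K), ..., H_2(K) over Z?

Order the vertices as 0 < 1 < 2 < 3 < 4. Listing each simplex with vertices in this order, K has dimension 2 with simplices:

  0-simplices (5): [0], [1], [2], [3], [4]
  1-simplices (9): [0,2], [0,3], [0,4], [1,2], [1,3], [1,4], [2,3], [2,4], [3,4]
  2-simplices (6): [0,2,3], [0,2,4], [0,3,4], [1,2,3], [1,2,4], [1,3,4]

giving chain groups C_0 ≅ Z^5, C_1 ≅ Z^9, C_2 ≅ Z^6.

∂_1: C_1 → C_0 sends each edge [p,q] (with p < q) to q − p. For instance
  ∂[1,4] = [4] − [1].
This gives a 5×9 integer matrix of rank 4; reducing to Smith normal form yields diagonal entries (1,1,1,1).

∂_2: C_2 → C_1 sends each 2-simplex [p,q,r] to [q,r] − [p,r] + [p,q]. For instance
  ∂[0,2,3] = [2,3] − [0,3] + [0,2],
  ∂[1,3,4] = [3,4] − [1,4] + [1,3].
This gives a 9×6 integer matrix of rank 5; reducing to Smith normal form yields diagonal entries (1,1,1,1,1).

Reading off H_k = ker ∂_k / im ∂_{k+1}:

  H_0: rank C_0 − rank ∂_1 = 5 − 4 = 1, and the invariant factors of ∂_1 are all 1, so H_0 ≅ Z.
  H_1: rank ker ∂_1 − rank ∂_2 = (9 − 4) − 5 = 0, and the invariant factors of ∂_2 are all 1, so H_1 ≅ 0.
  H_2: rank ker ∂_2 − rank ∂_3 = (6 − 5) − 0 = 1, and there is no ∂_3, so H_2 ≅ Z.

As a check, the Euler characteristic is 5 − 9 + 6 = 2, which agrees with 1 − 0 + 1 = 2.

H_0 = Z,  H_1 = 0,  H_2 = Z.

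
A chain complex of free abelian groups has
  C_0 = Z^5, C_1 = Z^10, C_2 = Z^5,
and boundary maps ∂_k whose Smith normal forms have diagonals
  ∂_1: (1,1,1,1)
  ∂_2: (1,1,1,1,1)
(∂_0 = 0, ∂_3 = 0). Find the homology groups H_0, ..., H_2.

H_0 = Z,  H_1 = Z,  H_2 = 0.

H_0: b_0 = 5 − 0 − 4 = 1; torsion from ∂_1 factors > 1: none. So H_0 = Z.
H_1: b_1 = 10 − 4 − 5 = 1; torsion from ∂_2 factors > 1: none. So H_1 = Z.
H_2: b_2 = 5 − 5 − 0 = 0; torsion from ∂_3 factors > 1: none. So H_2 = 0.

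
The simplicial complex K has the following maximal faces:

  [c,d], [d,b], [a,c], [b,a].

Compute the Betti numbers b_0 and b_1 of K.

b_0 = 1, b_1 = 1.

K has 4 vertices, 4 edges.
rank ∂_0 = 0, rank ∂_1 = 3 ⇒ b_0 = 4 − 0 − 3 = 1; all invariant factors of ∂_1 are 1 so no torsion. So H_0 ≅ Z.
rank ∂_1 = 3, rank ∂_2 = 0 ⇒ b_1 = 4 − 3 − 0 = 1. So H_1 ≅ Z.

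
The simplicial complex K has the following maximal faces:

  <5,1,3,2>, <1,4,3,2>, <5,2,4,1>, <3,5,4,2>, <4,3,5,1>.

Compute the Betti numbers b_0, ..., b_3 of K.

b_0 = 1, b_1 = 0, b_2 = 0, b_3 = 1.

Fix the vertex order 1 < 2 < 3 < 4 < 5 and write every simplex with vertices in increasing order. Then dim K = 3 and the simplices of K are:

  0-simplices (5): [1], [2], [3], [4], [5]
  1-simplices (10): [1,2], [1,3], [1,4], [1,5], [2,3], [2,4], [2,5], [3,4], [3,5], [4,5]
  2-simplices (10): [1,2,3], [1,2,4], [1,2,5], [1,3,4], [1,3,5], [1,4,5], [2,3,4], [2,3,5], [2,4,5], [3,4,5]
  3-simplices (5): [1,2,3,4], [1,2,3,5], [1,2,4,5], [1,3,4,5], [2,3,4,5]

giving chain groups C_0 ≅ Z^5, C_1 ≅ Z^10, C_2 ≅ Z^10, C_3 ≅ Z^5.

∂_1: C_1 → C_0 is given by ∂[p,q] = [q] − [p]. For instance
  ∂[2,3] = [3] − [2].
As a 5×10 matrix over Z this has rank 4, with invariant factors (1,1,1,1).

The boundary map ∂_2: C_2 → C_1 acts by ∂[p,q,r] = [q,r] − [p,r] + [p,q]. For instance
  ∂[3,4,5] = [4,5] − [3,5] + [3,4],
  ∂[2,3,4] = [3,4] − [2,4] + [2,3].
This gives a 10×10 integer matrix of rank 6; reducing to Smith normal form yields diagonal entries (1,1,1,1,1,1).

∂_3: C_3 → C_2 sends each 3-simplex σ to the alternating sum Σ_i (−1)^i (σ with its i-th vertex removed). For instance
  ∂[1,3,4,5] = [3,4,5] − [1,4,5] + [1,3,5] − [1,3,4],
  ∂[1,2,3,4] = [2,3,4] − [1,3,4] + [1,2,4] − [1,2,3].
The 10×5 boundary matrix has rank 4 and Smith normal form diag(1,1,1,1).

Computing H_k = (kernel of ∂_k) / (image of ∂_{k+1}):

  H_0: rank C_0 − rank ∂_1 = 5 − 4 = 1, and the invariant factors of ∂_1 are all 1, so H_0 = Z.
  H_1: rank ker ∂_1 − rank ∂_2 = (10 − 4) − 6 = 0, and the invariant factors of ∂_2 are all 1, so H_1 = 0.
  H_2: rank ker ∂_2 − rank ∂_3 = (10 − 6) − 4 = 0, and the invariant factors of ∂_3 are all 1, so H_2 = 0.
  H_3: rank ker ∂_3 − rank ∂_4 = (5 − 4) − 0 = 1, and there is no ∂_4, so H_3 = Z.

(K is a triangulation of the 3-sphere S^3.)

Hence the Betti numbers are b_0 = 1, b_1 = 0, b_2 = 0, b_3 = 1.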